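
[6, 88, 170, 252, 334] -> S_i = 6 + 82*i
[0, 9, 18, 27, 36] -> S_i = 0 + 9*i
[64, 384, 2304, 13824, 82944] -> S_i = 64*6^i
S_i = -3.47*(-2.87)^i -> [-3.47, 9.96, -28.58, 82.03, -235.43]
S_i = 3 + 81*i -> [3, 84, 165, 246, 327]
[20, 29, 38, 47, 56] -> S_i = 20 + 9*i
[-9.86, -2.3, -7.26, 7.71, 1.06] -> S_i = Random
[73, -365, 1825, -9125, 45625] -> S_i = 73*-5^i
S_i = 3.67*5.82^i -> [3.67, 21.36, 124.31, 723.49, 4210.74]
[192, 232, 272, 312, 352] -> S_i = 192 + 40*i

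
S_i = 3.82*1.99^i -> [3.82, 7.6, 15.13, 30.1, 59.91]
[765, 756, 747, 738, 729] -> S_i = 765 + -9*i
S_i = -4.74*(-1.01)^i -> [-4.74, 4.79, -4.84, 4.88, -4.93]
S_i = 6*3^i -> [6, 18, 54, 162, 486]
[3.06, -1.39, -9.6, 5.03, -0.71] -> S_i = Random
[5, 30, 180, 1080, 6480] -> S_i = 5*6^i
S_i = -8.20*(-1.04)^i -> [-8.2, 8.53, -8.87, 9.22, -9.59]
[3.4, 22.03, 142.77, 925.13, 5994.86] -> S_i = 3.40*6.48^i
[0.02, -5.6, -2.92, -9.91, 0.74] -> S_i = Random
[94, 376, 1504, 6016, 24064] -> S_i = 94*4^i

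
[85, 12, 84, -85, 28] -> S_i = Random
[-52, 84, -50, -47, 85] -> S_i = Random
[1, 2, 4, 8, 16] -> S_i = 1*2^i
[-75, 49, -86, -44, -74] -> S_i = Random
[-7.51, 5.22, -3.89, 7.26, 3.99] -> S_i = Random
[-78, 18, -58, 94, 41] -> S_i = Random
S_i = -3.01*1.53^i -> [-3.01, -4.61, -7.05, -10.78, -16.49]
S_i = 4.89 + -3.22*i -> [4.89, 1.67, -1.55, -4.77, -7.99]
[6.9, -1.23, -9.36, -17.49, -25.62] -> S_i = 6.90 + -8.13*i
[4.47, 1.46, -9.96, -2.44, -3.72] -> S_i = Random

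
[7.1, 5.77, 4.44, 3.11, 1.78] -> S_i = 7.10 + -1.33*i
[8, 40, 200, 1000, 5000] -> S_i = 8*5^i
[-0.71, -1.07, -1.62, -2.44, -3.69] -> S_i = -0.71*1.51^i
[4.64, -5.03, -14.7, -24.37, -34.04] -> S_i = 4.64 + -9.67*i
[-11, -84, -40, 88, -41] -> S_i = Random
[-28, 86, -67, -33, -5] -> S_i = Random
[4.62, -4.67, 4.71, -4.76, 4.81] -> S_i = 4.62*(-1.01)^i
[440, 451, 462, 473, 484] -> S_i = 440 + 11*i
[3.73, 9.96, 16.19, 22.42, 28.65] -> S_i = 3.73 + 6.23*i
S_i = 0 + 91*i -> [0, 91, 182, 273, 364]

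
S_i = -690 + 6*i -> [-690, -684, -678, -672, -666]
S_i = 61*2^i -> [61, 122, 244, 488, 976]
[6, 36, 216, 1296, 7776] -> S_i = 6*6^i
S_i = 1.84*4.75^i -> [1.84, 8.74, 41.52, 197.2, 936.68]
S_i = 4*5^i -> [4, 20, 100, 500, 2500]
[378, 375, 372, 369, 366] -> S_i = 378 + -3*i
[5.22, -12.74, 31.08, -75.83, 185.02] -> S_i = 5.22*(-2.44)^i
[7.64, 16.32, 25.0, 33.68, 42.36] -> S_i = 7.64 + 8.68*i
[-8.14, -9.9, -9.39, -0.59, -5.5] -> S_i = Random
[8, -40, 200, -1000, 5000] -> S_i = 8*-5^i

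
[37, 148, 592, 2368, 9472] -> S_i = 37*4^i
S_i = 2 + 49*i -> [2, 51, 100, 149, 198]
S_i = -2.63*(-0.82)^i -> [-2.63, 2.16, -1.77, 1.45, -1.19]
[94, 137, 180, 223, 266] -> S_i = 94 + 43*i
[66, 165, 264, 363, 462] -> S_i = 66 + 99*i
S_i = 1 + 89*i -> [1, 90, 179, 268, 357]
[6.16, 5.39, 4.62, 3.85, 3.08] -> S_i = 6.16 + -0.77*i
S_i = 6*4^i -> [6, 24, 96, 384, 1536]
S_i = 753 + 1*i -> [753, 754, 755, 756, 757]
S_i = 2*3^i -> [2, 6, 18, 54, 162]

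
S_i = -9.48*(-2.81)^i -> [-9.48, 26.64, -74.86, 210.34, -591.06]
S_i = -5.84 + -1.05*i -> [-5.84, -6.89, -7.94, -8.99, -10.04]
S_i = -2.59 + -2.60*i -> [-2.59, -5.19, -7.79, -10.39, -12.99]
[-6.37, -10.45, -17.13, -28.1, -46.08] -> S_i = -6.37*1.64^i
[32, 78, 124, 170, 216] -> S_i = 32 + 46*i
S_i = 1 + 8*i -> [1, 9, 17, 25, 33]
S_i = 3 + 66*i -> [3, 69, 135, 201, 267]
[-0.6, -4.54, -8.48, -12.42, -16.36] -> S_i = -0.60 + -3.94*i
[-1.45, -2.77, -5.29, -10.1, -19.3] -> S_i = -1.45*1.91^i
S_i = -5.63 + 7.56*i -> [-5.63, 1.93, 9.49, 17.05, 24.61]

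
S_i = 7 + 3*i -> [7, 10, 13, 16, 19]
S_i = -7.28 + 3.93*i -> [-7.28, -3.35, 0.58, 4.51, 8.44]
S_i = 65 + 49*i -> [65, 114, 163, 212, 261]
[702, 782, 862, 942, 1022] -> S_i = 702 + 80*i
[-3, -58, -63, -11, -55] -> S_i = Random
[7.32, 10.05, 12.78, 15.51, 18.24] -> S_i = 7.32 + 2.73*i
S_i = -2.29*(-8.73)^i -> [-2.29, 19.99, -174.53, 1523.63, -13301.25]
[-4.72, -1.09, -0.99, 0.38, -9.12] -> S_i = Random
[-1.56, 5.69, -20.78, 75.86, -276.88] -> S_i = -1.56*(-3.65)^i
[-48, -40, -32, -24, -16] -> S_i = -48 + 8*i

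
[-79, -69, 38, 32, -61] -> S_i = Random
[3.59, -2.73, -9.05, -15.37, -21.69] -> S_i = 3.59 + -6.32*i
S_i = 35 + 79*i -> [35, 114, 193, 272, 351]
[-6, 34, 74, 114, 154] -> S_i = -6 + 40*i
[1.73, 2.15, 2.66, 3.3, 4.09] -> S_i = 1.73*1.24^i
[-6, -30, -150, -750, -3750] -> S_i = -6*5^i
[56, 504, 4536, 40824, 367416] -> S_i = 56*9^i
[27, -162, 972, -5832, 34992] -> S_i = 27*-6^i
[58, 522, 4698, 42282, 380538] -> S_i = 58*9^i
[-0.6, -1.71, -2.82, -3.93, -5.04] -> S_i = -0.60 + -1.11*i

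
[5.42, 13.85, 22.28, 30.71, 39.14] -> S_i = 5.42 + 8.43*i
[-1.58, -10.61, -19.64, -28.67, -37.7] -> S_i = -1.58 + -9.03*i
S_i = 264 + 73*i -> [264, 337, 410, 483, 556]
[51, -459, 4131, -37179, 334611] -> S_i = 51*-9^i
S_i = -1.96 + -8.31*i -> [-1.96, -10.27, -18.58, -26.89, -35.2]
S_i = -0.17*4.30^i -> [-0.17, -0.73, -3.14, -13.52, -58.12]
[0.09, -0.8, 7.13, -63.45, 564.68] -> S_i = 0.09*(-8.90)^i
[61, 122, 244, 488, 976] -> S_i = 61*2^i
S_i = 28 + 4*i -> [28, 32, 36, 40, 44]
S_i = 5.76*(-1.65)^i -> [5.76, -9.5, 15.68, -25.87, 42.69]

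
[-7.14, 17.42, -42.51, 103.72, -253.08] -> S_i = -7.14*(-2.44)^i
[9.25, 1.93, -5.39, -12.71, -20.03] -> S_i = 9.25 + -7.32*i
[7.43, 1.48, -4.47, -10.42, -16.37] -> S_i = 7.43 + -5.95*i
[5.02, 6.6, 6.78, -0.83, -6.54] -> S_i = Random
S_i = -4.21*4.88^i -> [-4.21, -20.54, -100.26, -489.26, -2387.6]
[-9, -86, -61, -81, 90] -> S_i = Random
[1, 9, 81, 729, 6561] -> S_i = 1*9^i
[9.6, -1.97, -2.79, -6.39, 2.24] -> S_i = Random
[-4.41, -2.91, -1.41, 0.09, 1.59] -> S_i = -4.41 + 1.50*i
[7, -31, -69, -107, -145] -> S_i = 7 + -38*i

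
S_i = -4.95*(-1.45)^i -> [-4.95, 7.18, -10.41, 15.09, -21.88]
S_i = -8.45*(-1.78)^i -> [-8.45, 15.04, -26.77, 47.66, -84.83]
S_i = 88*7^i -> [88, 616, 4312, 30184, 211288]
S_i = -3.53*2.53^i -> [-3.53, -8.93, -22.6, -57.17, -144.63]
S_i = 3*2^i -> [3, 6, 12, 24, 48]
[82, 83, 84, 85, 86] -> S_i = 82 + 1*i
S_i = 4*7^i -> [4, 28, 196, 1372, 9604]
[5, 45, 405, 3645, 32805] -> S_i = 5*9^i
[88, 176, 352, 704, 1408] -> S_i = 88*2^i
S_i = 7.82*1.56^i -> [7.82, 12.2, 19.03, 29.69, 46.31]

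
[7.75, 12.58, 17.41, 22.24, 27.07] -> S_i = 7.75 + 4.83*i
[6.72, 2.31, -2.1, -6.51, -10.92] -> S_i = 6.72 + -4.41*i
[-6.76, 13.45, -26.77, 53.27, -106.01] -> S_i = -6.76*(-1.99)^i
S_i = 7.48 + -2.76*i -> [7.48, 4.72, 1.96, -0.8, -3.56]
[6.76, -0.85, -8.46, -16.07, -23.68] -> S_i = 6.76 + -7.61*i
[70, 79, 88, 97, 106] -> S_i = 70 + 9*i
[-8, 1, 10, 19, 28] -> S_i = -8 + 9*i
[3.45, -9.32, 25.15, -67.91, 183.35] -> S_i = 3.45*(-2.70)^i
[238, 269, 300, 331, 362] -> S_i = 238 + 31*i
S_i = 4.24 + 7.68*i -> [4.24, 11.92, 19.6, 27.28, 34.96]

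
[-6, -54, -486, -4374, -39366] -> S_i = -6*9^i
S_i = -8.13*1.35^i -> [-8.13, -10.98, -14.82, -20.0, -27.0]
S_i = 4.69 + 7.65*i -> [4.69, 12.34, 19.99, 27.64, 35.29]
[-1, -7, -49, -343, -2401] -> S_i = -1*7^i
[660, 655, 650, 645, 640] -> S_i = 660 + -5*i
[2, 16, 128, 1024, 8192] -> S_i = 2*8^i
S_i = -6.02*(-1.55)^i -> [-6.02, 9.33, -14.46, 22.42, -34.75]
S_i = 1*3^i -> [1, 3, 9, 27, 81]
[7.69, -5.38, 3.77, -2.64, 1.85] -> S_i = 7.69*(-0.70)^i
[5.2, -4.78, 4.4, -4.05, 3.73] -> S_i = 5.20*(-0.92)^i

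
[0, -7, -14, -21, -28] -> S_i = 0 + -7*i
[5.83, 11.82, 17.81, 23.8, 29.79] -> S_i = 5.83 + 5.99*i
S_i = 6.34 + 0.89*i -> [6.34, 7.23, 8.12, 9.01, 9.9]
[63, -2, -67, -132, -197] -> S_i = 63 + -65*i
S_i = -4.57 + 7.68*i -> [-4.57, 3.11, 10.79, 18.47, 26.15]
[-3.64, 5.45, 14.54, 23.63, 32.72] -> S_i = -3.64 + 9.09*i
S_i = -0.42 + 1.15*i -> [-0.42, 0.73, 1.88, 3.03, 4.18]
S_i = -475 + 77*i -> [-475, -398, -321, -244, -167]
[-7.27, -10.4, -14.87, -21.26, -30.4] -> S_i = -7.27*1.43^i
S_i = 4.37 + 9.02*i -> [4.37, 13.39, 22.41, 31.43, 40.45]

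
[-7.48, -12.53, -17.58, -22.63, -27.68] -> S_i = -7.48 + -5.05*i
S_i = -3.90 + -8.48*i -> [-3.9, -12.38, -20.86, -29.34, -37.82]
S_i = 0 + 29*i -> [0, 29, 58, 87, 116]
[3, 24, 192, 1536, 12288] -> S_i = 3*8^i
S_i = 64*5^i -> [64, 320, 1600, 8000, 40000]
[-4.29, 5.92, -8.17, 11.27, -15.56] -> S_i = -4.29*(-1.38)^i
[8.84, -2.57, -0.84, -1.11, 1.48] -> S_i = Random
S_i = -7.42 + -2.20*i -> [-7.42, -9.62, -11.82, -14.02, -16.22]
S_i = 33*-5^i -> [33, -165, 825, -4125, 20625]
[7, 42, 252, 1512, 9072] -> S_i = 7*6^i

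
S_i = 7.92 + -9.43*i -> [7.92, -1.51, -10.94, -20.37, -29.8]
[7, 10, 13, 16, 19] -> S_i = 7 + 3*i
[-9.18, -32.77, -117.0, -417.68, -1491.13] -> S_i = -9.18*3.57^i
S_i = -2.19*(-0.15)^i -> [-2.19, 0.33, -0.05, 0.01, -0.0]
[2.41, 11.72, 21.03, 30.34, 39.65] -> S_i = 2.41 + 9.31*i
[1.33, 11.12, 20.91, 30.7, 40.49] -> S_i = 1.33 + 9.79*i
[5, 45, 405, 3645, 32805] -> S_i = 5*9^i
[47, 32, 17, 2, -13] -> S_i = 47 + -15*i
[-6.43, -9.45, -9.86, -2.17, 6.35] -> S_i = Random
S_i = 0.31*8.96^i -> [0.31, 2.78, 24.89, 222.99, 1997.99]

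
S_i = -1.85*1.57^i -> [-1.85, -2.9, -4.56, -7.16, -11.24]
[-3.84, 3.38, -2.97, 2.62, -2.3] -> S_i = -3.84*(-0.88)^i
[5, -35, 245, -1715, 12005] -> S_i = 5*-7^i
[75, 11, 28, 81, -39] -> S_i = Random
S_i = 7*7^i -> [7, 49, 343, 2401, 16807]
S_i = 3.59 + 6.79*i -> [3.59, 10.38, 17.17, 23.96, 30.75]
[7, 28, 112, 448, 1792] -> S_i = 7*4^i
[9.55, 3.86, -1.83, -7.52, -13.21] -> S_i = 9.55 + -5.69*i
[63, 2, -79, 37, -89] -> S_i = Random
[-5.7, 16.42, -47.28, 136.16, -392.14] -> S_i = -5.70*(-2.88)^i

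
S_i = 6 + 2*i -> [6, 8, 10, 12, 14]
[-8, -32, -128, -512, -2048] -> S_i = -8*4^i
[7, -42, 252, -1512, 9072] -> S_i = 7*-6^i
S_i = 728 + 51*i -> [728, 779, 830, 881, 932]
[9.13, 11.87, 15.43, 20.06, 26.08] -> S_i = 9.13*1.30^i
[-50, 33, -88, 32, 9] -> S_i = Random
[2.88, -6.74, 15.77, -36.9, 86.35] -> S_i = 2.88*(-2.34)^i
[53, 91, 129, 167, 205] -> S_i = 53 + 38*i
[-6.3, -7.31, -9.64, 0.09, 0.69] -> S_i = Random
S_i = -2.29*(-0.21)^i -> [-2.29, 0.48, -0.1, 0.02, -0.0]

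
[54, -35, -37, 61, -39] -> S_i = Random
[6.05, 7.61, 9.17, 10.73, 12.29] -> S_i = 6.05 + 1.56*i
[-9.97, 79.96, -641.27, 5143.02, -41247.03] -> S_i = -9.97*(-8.02)^i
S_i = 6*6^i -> [6, 36, 216, 1296, 7776]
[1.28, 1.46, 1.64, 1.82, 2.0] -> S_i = 1.28 + 0.18*i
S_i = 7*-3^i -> [7, -21, 63, -189, 567]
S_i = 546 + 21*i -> [546, 567, 588, 609, 630]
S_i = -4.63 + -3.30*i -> [-4.63, -7.93, -11.23, -14.53, -17.83]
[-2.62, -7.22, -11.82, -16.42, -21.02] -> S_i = -2.62 + -4.60*i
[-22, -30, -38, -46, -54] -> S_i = -22 + -8*i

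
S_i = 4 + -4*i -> [4, 0, -4, -8, -12]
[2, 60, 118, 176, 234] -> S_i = 2 + 58*i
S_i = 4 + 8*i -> [4, 12, 20, 28, 36]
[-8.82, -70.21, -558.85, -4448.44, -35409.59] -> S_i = -8.82*7.96^i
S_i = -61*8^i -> [-61, -488, -3904, -31232, -249856]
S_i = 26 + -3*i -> [26, 23, 20, 17, 14]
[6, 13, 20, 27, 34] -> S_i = 6 + 7*i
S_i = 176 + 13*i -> [176, 189, 202, 215, 228]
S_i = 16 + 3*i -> [16, 19, 22, 25, 28]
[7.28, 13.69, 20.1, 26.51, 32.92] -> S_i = 7.28 + 6.41*i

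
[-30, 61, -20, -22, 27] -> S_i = Random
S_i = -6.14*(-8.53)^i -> [-6.14, 52.37, -446.75, 3810.79, -32506.07]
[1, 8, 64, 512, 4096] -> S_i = 1*8^i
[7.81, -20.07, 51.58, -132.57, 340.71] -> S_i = 7.81*(-2.57)^i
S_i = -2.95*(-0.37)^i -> [-2.95, 1.09, -0.4, 0.15, -0.06]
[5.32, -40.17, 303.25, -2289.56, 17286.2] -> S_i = 5.32*(-7.55)^i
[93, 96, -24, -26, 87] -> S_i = Random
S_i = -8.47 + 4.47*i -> [-8.47, -4.0, 0.47, 4.94, 9.41]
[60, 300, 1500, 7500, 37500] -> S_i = 60*5^i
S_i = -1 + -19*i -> [-1, -20, -39, -58, -77]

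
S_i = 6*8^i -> [6, 48, 384, 3072, 24576]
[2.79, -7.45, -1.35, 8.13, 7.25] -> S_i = Random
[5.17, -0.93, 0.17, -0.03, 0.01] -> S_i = 5.17*(-0.18)^i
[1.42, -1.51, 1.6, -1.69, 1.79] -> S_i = 1.42*(-1.06)^i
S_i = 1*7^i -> [1, 7, 49, 343, 2401]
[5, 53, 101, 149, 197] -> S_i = 5 + 48*i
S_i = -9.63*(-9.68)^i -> [-9.63, 93.22, -902.35, 8734.79, -84552.75]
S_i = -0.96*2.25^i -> [-0.96, -2.16, -4.86, -10.93, -24.6]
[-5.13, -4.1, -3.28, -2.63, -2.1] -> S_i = -5.13*0.80^i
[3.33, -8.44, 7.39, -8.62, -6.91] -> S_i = Random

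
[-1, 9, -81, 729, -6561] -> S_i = -1*-9^i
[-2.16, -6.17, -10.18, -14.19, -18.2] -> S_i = -2.16 + -4.01*i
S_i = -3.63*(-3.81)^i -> [-3.63, 13.83, -52.69, 200.76, -764.9]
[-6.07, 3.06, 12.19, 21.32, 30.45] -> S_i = -6.07 + 9.13*i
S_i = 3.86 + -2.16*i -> [3.86, 1.7, -0.46, -2.62, -4.78]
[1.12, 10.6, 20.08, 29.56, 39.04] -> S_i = 1.12 + 9.48*i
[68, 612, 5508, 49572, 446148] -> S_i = 68*9^i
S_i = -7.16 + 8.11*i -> [-7.16, 0.95, 9.06, 17.17, 25.28]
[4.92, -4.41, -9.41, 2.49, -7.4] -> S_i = Random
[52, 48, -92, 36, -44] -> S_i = Random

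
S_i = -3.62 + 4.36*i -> [-3.62, 0.74, 5.1, 9.46, 13.82]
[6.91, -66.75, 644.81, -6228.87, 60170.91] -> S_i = 6.91*(-9.66)^i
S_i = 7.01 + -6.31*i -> [7.01, 0.7, -5.61, -11.92, -18.23]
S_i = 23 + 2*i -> [23, 25, 27, 29, 31]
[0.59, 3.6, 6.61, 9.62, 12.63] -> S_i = 0.59 + 3.01*i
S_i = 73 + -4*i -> [73, 69, 65, 61, 57]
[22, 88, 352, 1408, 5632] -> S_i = 22*4^i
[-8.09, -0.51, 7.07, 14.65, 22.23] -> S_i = -8.09 + 7.58*i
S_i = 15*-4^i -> [15, -60, 240, -960, 3840]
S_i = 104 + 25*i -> [104, 129, 154, 179, 204]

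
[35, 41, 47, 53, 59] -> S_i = 35 + 6*i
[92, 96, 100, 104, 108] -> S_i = 92 + 4*i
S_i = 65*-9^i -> [65, -585, 5265, -47385, 426465]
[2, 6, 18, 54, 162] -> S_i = 2*3^i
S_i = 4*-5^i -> [4, -20, 100, -500, 2500]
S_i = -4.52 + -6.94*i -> [-4.52, -11.46, -18.4, -25.34, -32.28]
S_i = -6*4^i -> [-6, -24, -96, -384, -1536]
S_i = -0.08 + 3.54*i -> [-0.08, 3.46, 7.0, 10.54, 14.08]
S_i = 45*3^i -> [45, 135, 405, 1215, 3645]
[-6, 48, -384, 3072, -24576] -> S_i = -6*-8^i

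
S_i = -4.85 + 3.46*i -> [-4.85, -1.39, 2.07, 5.53, 8.99]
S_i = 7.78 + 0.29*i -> [7.78, 8.07, 8.36, 8.65, 8.94]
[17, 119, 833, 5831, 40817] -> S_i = 17*7^i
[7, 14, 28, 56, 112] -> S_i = 7*2^i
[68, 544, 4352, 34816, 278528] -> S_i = 68*8^i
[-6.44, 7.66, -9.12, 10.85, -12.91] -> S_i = -6.44*(-1.19)^i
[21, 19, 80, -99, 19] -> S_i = Random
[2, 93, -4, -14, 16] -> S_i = Random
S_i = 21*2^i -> [21, 42, 84, 168, 336]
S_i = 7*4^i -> [7, 28, 112, 448, 1792]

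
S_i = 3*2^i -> [3, 6, 12, 24, 48]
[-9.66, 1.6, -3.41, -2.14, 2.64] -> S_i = Random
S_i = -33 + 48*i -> [-33, 15, 63, 111, 159]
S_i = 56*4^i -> [56, 224, 896, 3584, 14336]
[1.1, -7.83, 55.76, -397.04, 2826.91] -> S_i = 1.10*(-7.12)^i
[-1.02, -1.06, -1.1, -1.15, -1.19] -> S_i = -1.02*1.04^i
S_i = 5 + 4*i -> [5, 9, 13, 17, 21]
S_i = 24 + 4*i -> [24, 28, 32, 36, 40]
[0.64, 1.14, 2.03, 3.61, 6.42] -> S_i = 0.64*1.78^i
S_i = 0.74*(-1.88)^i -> [0.74, -1.39, 2.62, -4.92, 9.24]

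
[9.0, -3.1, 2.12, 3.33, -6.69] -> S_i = Random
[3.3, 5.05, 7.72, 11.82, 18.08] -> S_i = 3.30*1.53^i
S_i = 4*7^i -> [4, 28, 196, 1372, 9604]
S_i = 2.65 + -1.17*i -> [2.65, 1.48, 0.31, -0.86, -2.03]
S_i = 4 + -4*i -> [4, 0, -4, -8, -12]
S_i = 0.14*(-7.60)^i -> [0.14, -1.06, 8.09, -61.46, 467.07]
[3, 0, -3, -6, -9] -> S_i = 3 + -3*i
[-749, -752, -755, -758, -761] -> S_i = -749 + -3*i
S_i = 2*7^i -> [2, 14, 98, 686, 4802]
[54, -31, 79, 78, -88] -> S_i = Random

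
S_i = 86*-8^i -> [86, -688, 5504, -44032, 352256]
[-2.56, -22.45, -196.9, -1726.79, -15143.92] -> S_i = -2.56*8.77^i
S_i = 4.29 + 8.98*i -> [4.29, 13.27, 22.25, 31.23, 40.21]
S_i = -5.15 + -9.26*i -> [-5.15, -14.41, -23.67, -32.93, -42.19]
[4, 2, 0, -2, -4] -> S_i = 4 + -2*i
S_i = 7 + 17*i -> [7, 24, 41, 58, 75]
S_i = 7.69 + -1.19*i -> [7.69, 6.5, 5.31, 4.12, 2.93]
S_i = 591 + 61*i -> [591, 652, 713, 774, 835]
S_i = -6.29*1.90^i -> [-6.29, -11.95, -22.71, -43.14, -81.97]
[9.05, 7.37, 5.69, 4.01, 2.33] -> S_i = 9.05 + -1.68*i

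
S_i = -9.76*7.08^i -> [-9.76, -69.1, -489.23, -3463.77, -24523.52]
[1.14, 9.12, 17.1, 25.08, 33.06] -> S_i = 1.14 + 7.98*i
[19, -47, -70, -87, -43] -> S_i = Random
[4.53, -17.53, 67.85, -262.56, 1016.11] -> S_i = 4.53*(-3.87)^i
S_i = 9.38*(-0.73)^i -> [9.38, -6.85, 5.0, -3.65, 2.66]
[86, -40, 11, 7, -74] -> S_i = Random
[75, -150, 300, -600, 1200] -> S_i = 75*-2^i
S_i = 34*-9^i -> [34, -306, 2754, -24786, 223074]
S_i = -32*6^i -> [-32, -192, -1152, -6912, -41472]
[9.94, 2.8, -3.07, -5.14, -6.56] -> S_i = Random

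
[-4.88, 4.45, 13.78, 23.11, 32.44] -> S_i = -4.88 + 9.33*i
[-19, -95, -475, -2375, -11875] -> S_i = -19*5^i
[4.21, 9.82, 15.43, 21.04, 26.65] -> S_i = 4.21 + 5.61*i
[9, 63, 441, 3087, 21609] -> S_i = 9*7^i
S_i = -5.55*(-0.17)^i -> [-5.55, 0.94, -0.16, 0.03, -0.0]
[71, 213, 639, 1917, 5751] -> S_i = 71*3^i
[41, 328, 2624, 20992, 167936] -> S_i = 41*8^i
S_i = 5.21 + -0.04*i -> [5.21, 5.17, 5.13, 5.09, 5.05]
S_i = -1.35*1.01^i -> [-1.35, -1.36, -1.38, -1.39, -1.4]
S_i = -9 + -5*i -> [-9, -14, -19, -24, -29]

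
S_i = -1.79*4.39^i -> [-1.79, -7.86, -34.5, -151.44, -664.83]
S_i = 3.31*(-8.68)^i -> [3.31, -28.73, 249.38, -2164.65, 18789.14]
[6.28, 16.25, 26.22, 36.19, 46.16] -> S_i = 6.28 + 9.97*i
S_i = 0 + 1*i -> [0, 1, 2, 3, 4]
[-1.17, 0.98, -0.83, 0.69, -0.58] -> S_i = -1.17*(-0.84)^i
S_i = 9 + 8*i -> [9, 17, 25, 33, 41]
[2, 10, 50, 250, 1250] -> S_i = 2*5^i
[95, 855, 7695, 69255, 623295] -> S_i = 95*9^i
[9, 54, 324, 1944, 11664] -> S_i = 9*6^i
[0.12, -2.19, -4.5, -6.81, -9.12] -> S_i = 0.12 + -2.31*i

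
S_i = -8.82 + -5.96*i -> [-8.82, -14.78, -20.74, -26.7, -32.66]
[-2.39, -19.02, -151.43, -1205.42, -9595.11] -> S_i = -2.39*7.96^i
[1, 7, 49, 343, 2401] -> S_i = 1*7^i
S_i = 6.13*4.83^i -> [6.13, 29.61, 143.01, 690.72, 3336.18]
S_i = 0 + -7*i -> [0, -7, -14, -21, -28]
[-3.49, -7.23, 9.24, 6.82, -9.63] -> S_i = Random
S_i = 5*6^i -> [5, 30, 180, 1080, 6480]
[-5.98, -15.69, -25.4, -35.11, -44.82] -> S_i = -5.98 + -9.71*i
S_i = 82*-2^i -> [82, -164, 328, -656, 1312]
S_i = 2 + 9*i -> [2, 11, 20, 29, 38]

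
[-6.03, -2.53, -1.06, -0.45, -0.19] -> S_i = -6.03*0.42^i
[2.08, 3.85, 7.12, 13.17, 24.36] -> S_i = 2.08*1.85^i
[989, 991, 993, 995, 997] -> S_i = 989 + 2*i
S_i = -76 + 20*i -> [-76, -56, -36, -16, 4]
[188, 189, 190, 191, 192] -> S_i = 188 + 1*i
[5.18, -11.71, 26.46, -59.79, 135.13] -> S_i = 5.18*(-2.26)^i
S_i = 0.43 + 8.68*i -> [0.43, 9.11, 17.79, 26.47, 35.15]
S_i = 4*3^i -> [4, 12, 36, 108, 324]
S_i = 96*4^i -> [96, 384, 1536, 6144, 24576]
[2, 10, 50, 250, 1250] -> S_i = 2*5^i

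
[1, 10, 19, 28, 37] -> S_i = 1 + 9*i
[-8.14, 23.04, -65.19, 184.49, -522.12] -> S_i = -8.14*(-2.83)^i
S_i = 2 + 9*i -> [2, 11, 20, 29, 38]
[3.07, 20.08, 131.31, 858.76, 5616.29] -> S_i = 3.07*6.54^i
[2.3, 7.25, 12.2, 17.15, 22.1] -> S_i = 2.30 + 4.95*i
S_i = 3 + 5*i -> [3, 8, 13, 18, 23]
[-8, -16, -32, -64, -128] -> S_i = -8*2^i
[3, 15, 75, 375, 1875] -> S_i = 3*5^i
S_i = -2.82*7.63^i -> [-2.82, -21.52, -164.17, -1252.63, -9557.56]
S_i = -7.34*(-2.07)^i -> [-7.34, 15.19, -31.45, 65.1, -134.77]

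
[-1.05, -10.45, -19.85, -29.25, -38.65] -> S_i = -1.05 + -9.40*i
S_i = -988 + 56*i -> [-988, -932, -876, -820, -764]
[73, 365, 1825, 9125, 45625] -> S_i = 73*5^i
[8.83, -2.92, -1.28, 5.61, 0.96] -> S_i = Random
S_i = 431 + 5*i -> [431, 436, 441, 446, 451]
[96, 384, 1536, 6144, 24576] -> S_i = 96*4^i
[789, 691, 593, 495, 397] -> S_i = 789 + -98*i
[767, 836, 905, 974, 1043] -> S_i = 767 + 69*i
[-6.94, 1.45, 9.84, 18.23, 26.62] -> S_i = -6.94 + 8.39*i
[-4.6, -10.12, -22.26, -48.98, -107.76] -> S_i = -4.60*2.20^i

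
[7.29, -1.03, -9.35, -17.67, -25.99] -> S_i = 7.29 + -8.32*i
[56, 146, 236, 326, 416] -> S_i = 56 + 90*i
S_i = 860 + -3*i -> [860, 857, 854, 851, 848]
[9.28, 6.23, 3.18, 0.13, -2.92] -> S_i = 9.28 + -3.05*i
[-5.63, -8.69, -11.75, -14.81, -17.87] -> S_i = -5.63 + -3.06*i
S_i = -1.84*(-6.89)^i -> [-1.84, 12.68, -87.35, 601.83, -4146.62]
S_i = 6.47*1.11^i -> [6.47, 7.18, 7.97, 8.85, 9.82]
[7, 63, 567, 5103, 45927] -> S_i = 7*9^i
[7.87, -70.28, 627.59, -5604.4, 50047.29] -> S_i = 7.87*(-8.93)^i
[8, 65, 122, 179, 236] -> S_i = 8 + 57*i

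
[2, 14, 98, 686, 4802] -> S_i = 2*7^i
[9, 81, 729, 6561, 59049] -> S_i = 9*9^i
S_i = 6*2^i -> [6, 12, 24, 48, 96]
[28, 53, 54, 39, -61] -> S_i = Random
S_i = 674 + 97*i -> [674, 771, 868, 965, 1062]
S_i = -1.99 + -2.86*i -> [-1.99, -4.85, -7.71, -10.57, -13.43]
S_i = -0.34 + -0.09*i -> [-0.34, -0.43, -0.52, -0.61, -0.7]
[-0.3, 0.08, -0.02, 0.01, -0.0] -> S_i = -0.30*(-0.28)^i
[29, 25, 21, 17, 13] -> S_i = 29 + -4*i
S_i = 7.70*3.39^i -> [7.7, 26.1, 88.49, 299.98, 1016.93]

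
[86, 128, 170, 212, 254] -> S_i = 86 + 42*i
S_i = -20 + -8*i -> [-20, -28, -36, -44, -52]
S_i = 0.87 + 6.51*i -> [0.87, 7.38, 13.89, 20.4, 26.91]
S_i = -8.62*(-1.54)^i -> [-8.62, 13.27, -20.44, 31.48, -48.48]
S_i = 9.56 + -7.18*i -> [9.56, 2.38, -4.8, -11.98, -19.16]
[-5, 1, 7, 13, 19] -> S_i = -5 + 6*i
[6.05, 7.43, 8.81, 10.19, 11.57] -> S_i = 6.05 + 1.38*i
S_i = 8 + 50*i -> [8, 58, 108, 158, 208]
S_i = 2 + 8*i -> [2, 10, 18, 26, 34]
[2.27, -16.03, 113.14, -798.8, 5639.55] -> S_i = 2.27*(-7.06)^i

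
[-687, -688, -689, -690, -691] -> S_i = -687 + -1*i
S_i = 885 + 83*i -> [885, 968, 1051, 1134, 1217]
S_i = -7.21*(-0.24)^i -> [-7.21, 1.73, -0.42, 0.1, -0.02]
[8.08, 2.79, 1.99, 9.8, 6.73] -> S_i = Random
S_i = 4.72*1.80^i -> [4.72, 8.5, 15.29, 27.53, 49.55]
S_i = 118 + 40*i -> [118, 158, 198, 238, 278]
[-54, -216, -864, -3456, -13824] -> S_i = -54*4^i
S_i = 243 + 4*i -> [243, 247, 251, 255, 259]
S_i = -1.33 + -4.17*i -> [-1.33, -5.5, -9.67, -13.84, -18.01]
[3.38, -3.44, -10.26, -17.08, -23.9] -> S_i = 3.38 + -6.82*i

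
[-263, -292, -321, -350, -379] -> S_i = -263 + -29*i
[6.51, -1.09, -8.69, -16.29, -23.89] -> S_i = 6.51 + -7.60*i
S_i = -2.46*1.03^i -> [-2.46, -2.53, -2.61, -2.69, -2.77]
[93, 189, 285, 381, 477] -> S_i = 93 + 96*i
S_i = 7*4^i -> [7, 28, 112, 448, 1792]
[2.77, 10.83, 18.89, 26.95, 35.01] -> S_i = 2.77 + 8.06*i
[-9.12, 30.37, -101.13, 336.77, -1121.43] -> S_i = -9.12*(-3.33)^i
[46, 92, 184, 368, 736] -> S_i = 46*2^i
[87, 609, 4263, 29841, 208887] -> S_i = 87*7^i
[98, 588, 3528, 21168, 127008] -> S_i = 98*6^i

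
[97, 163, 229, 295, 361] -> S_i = 97 + 66*i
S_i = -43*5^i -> [-43, -215, -1075, -5375, -26875]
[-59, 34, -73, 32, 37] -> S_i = Random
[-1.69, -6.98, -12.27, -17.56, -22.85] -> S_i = -1.69 + -5.29*i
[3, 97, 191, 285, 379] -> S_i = 3 + 94*i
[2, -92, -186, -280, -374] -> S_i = 2 + -94*i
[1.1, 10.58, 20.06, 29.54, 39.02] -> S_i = 1.10 + 9.48*i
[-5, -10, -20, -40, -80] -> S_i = -5*2^i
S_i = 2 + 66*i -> [2, 68, 134, 200, 266]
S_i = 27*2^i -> [27, 54, 108, 216, 432]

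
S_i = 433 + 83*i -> [433, 516, 599, 682, 765]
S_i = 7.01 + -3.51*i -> [7.01, 3.5, -0.01, -3.52, -7.03]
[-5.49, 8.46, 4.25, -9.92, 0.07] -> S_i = Random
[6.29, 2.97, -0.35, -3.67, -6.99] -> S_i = 6.29 + -3.32*i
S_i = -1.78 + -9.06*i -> [-1.78, -10.84, -19.9, -28.96, -38.02]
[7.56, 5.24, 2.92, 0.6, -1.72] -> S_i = 7.56 + -2.32*i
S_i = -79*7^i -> [-79, -553, -3871, -27097, -189679]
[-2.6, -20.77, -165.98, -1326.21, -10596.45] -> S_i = -2.60*7.99^i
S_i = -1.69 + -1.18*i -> [-1.69, -2.87, -4.05, -5.23, -6.41]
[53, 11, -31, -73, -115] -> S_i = 53 + -42*i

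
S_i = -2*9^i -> [-2, -18, -162, -1458, -13122]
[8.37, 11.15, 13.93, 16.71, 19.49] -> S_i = 8.37 + 2.78*i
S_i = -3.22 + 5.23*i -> [-3.22, 2.01, 7.24, 12.47, 17.7]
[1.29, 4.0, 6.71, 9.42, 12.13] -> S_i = 1.29 + 2.71*i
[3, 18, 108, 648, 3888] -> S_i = 3*6^i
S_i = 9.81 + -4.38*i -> [9.81, 5.43, 1.05, -3.33, -7.71]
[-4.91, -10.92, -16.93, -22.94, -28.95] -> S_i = -4.91 + -6.01*i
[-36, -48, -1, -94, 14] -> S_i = Random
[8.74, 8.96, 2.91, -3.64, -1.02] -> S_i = Random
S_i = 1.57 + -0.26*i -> [1.57, 1.31, 1.05, 0.79, 0.53]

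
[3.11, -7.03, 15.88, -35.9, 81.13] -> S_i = 3.11*(-2.26)^i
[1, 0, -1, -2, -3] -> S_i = 1 + -1*i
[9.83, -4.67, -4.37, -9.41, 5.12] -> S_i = Random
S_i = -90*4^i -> [-90, -360, -1440, -5760, -23040]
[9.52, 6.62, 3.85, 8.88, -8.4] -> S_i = Random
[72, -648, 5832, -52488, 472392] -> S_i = 72*-9^i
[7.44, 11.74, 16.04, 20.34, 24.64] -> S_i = 7.44 + 4.30*i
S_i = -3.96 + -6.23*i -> [-3.96, -10.19, -16.42, -22.65, -28.88]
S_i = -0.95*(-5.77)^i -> [-0.95, 5.48, -31.63, 182.5, -1053.0]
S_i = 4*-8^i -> [4, -32, 256, -2048, 16384]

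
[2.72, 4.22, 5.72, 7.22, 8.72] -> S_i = 2.72 + 1.50*i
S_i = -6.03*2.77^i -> [-6.03, -16.7, -46.27, -128.16, -355.01]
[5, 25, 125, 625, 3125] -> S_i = 5*5^i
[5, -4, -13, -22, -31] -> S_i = 5 + -9*i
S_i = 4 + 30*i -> [4, 34, 64, 94, 124]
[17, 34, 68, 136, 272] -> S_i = 17*2^i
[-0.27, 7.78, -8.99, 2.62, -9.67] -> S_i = Random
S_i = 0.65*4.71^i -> [0.65, 3.06, 14.42, 67.92, 319.89]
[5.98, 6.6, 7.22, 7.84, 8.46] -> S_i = 5.98 + 0.62*i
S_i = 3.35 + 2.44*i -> [3.35, 5.79, 8.23, 10.67, 13.11]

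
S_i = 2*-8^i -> [2, -16, 128, -1024, 8192]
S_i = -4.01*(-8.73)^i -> [-4.01, 35.01, -305.61, 2668.01, -23291.71]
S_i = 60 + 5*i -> [60, 65, 70, 75, 80]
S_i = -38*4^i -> [-38, -152, -608, -2432, -9728]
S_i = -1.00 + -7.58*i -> [-1.0, -8.58, -16.16, -23.74, -31.32]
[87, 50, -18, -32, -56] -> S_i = Random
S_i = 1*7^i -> [1, 7, 49, 343, 2401]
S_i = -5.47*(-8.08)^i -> [-5.47, 44.2, -357.12, 2885.5, -23314.86]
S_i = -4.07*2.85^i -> [-4.07, -11.6, -33.06, -94.22, -268.52]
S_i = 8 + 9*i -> [8, 17, 26, 35, 44]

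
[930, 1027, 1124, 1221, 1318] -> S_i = 930 + 97*i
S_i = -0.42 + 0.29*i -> [-0.42, -0.13, 0.16, 0.45, 0.74]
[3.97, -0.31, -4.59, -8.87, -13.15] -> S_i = 3.97 + -4.28*i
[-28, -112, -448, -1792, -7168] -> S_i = -28*4^i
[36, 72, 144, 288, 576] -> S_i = 36*2^i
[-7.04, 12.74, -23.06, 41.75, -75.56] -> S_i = -7.04*(-1.81)^i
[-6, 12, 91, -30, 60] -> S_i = Random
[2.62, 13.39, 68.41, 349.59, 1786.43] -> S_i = 2.62*5.11^i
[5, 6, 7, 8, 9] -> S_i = 5 + 1*i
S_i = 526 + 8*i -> [526, 534, 542, 550, 558]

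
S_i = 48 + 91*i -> [48, 139, 230, 321, 412]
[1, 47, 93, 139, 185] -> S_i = 1 + 46*i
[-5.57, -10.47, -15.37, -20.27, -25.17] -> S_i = -5.57 + -4.90*i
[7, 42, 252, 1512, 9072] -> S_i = 7*6^i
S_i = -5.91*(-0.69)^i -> [-5.91, 4.08, -2.81, 1.94, -1.34]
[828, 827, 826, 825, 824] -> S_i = 828 + -1*i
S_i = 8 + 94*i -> [8, 102, 196, 290, 384]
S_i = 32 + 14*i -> [32, 46, 60, 74, 88]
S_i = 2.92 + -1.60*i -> [2.92, 1.32, -0.28, -1.88, -3.48]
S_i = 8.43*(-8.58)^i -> [8.43, -72.33, 620.59, -5324.63, 45685.33]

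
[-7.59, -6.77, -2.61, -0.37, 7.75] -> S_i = Random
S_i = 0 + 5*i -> [0, 5, 10, 15, 20]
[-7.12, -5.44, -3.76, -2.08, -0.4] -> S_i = -7.12 + 1.68*i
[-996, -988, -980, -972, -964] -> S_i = -996 + 8*i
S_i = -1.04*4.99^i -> [-1.04, -5.19, -25.9, -129.22, -644.82]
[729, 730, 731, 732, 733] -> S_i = 729 + 1*i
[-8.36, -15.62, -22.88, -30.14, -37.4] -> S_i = -8.36 + -7.26*i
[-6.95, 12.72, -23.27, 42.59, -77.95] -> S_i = -6.95*(-1.83)^i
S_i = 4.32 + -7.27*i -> [4.32, -2.95, -10.22, -17.49, -24.76]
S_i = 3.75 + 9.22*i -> [3.75, 12.97, 22.19, 31.41, 40.63]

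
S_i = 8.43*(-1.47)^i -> [8.43, -12.39, 18.22, -26.78, 39.36]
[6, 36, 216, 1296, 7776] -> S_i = 6*6^i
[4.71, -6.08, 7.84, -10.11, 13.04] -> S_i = 4.71*(-1.29)^i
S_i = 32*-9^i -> [32, -288, 2592, -23328, 209952]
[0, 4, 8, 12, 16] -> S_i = 0 + 4*i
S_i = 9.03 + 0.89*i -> [9.03, 9.92, 10.81, 11.7, 12.59]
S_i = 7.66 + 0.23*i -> [7.66, 7.89, 8.12, 8.35, 8.58]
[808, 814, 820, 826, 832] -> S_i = 808 + 6*i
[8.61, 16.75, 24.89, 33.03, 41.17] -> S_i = 8.61 + 8.14*i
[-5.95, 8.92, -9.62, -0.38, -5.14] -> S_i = Random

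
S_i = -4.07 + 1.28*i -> [-4.07, -2.79, -1.51, -0.23, 1.05]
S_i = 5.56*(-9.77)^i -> [5.56, -54.32, 530.72, -5185.12, 50658.58]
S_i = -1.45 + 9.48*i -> [-1.45, 8.03, 17.51, 26.99, 36.47]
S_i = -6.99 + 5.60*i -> [-6.99, -1.39, 4.21, 9.81, 15.41]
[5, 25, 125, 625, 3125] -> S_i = 5*5^i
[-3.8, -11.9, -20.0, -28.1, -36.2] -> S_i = -3.80 + -8.10*i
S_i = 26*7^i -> [26, 182, 1274, 8918, 62426]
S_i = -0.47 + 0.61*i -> [-0.47, 0.14, 0.75, 1.36, 1.97]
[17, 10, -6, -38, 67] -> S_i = Random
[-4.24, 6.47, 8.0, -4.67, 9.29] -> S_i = Random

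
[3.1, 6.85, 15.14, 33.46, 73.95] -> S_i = 3.10*2.21^i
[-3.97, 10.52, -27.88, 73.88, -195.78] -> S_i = -3.97*(-2.65)^i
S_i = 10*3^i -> [10, 30, 90, 270, 810]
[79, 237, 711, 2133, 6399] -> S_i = 79*3^i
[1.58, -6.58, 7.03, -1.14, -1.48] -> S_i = Random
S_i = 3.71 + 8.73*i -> [3.71, 12.44, 21.17, 29.9, 38.63]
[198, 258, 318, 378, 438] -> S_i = 198 + 60*i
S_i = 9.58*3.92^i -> [9.58, 37.55, 147.21, 577.06, 2262.09]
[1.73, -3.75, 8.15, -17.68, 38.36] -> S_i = 1.73*(-2.17)^i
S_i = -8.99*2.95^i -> [-8.99, -26.52, -78.24, -230.79, -680.84]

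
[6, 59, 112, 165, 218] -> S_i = 6 + 53*i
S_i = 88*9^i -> [88, 792, 7128, 64152, 577368]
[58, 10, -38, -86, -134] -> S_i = 58 + -48*i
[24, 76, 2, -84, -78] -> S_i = Random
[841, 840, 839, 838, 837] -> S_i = 841 + -1*i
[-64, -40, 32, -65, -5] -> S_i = Random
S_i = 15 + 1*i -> [15, 16, 17, 18, 19]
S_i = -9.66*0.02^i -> [-9.66, -0.19, -0.0, -0.0, -0.0]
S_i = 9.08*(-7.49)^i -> [9.08, -68.01, 509.39, -3815.32, 28576.77]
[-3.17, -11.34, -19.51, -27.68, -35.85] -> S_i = -3.17 + -8.17*i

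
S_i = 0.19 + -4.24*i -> [0.19, -4.05, -8.29, -12.53, -16.77]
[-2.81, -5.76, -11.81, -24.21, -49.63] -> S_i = -2.81*2.05^i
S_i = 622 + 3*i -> [622, 625, 628, 631, 634]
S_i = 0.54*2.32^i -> [0.54, 1.25, 2.91, 6.74, 15.64]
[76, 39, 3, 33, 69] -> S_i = Random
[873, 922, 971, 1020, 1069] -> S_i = 873 + 49*i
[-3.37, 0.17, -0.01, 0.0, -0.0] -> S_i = -3.37*(-0.05)^i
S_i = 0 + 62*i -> [0, 62, 124, 186, 248]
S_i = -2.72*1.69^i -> [-2.72, -4.6, -7.77, -13.13, -22.19]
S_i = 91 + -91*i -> [91, 0, -91, -182, -273]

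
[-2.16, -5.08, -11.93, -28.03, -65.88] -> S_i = -2.16*2.35^i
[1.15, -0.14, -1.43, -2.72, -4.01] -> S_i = 1.15 + -1.29*i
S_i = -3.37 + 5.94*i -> [-3.37, 2.57, 8.51, 14.45, 20.39]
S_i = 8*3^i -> [8, 24, 72, 216, 648]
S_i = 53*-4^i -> [53, -212, 848, -3392, 13568]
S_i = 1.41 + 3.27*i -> [1.41, 4.68, 7.95, 11.22, 14.49]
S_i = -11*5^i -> [-11, -55, -275, -1375, -6875]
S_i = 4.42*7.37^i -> [4.42, 32.58, 240.08, 1769.39, 13040.44]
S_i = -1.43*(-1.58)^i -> [-1.43, 2.26, -3.57, 5.64, -8.91]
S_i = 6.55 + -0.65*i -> [6.55, 5.9, 5.25, 4.6, 3.95]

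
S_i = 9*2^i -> [9, 18, 36, 72, 144]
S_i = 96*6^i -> [96, 576, 3456, 20736, 124416]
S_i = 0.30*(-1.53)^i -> [0.3, -0.46, 0.7, -1.07, 1.64]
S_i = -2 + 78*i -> [-2, 76, 154, 232, 310]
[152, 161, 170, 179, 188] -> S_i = 152 + 9*i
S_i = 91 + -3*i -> [91, 88, 85, 82, 79]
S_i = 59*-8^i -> [59, -472, 3776, -30208, 241664]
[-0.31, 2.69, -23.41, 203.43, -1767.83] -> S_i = -0.31*(-8.69)^i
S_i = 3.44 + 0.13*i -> [3.44, 3.57, 3.7, 3.83, 3.96]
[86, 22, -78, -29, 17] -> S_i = Random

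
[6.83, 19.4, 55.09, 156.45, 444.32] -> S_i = 6.83*2.84^i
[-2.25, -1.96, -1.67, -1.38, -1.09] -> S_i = -2.25 + 0.29*i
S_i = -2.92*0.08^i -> [-2.92, -0.23, -0.02, -0.0, -0.0]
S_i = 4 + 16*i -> [4, 20, 36, 52, 68]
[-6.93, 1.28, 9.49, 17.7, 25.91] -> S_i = -6.93 + 8.21*i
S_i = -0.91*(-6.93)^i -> [-0.91, 6.31, -43.7, 302.86, -2098.82]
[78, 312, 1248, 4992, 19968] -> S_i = 78*4^i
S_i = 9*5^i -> [9, 45, 225, 1125, 5625]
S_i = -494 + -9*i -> [-494, -503, -512, -521, -530]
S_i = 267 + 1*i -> [267, 268, 269, 270, 271]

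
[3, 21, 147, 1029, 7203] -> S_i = 3*7^i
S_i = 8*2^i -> [8, 16, 32, 64, 128]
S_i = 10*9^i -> [10, 90, 810, 7290, 65610]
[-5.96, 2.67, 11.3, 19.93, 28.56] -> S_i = -5.96 + 8.63*i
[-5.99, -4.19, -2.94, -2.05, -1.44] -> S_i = -5.99*0.70^i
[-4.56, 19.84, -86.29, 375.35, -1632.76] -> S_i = -4.56*(-4.35)^i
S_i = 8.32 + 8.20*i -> [8.32, 16.52, 24.72, 32.92, 41.12]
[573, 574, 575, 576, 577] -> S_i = 573 + 1*i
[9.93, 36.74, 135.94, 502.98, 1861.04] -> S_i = 9.93*3.70^i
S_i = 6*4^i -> [6, 24, 96, 384, 1536]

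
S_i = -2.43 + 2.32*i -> [-2.43, -0.11, 2.21, 4.53, 6.85]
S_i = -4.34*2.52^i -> [-4.34, -10.94, -27.56, -69.45, -175.02]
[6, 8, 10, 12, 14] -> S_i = 6 + 2*i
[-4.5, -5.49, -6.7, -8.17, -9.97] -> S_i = -4.50*1.22^i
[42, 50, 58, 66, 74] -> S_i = 42 + 8*i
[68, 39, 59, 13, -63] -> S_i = Random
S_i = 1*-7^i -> [1, -7, 49, -343, 2401]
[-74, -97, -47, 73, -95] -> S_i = Random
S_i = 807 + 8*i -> [807, 815, 823, 831, 839]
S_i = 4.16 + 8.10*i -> [4.16, 12.26, 20.36, 28.46, 36.56]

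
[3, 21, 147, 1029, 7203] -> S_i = 3*7^i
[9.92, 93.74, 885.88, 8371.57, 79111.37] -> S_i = 9.92*9.45^i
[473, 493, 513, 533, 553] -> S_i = 473 + 20*i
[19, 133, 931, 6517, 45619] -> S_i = 19*7^i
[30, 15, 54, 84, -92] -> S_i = Random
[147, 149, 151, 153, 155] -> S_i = 147 + 2*i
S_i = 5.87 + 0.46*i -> [5.87, 6.33, 6.79, 7.25, 7.71]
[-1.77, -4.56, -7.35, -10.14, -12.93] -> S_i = -1.77 + -2.79*i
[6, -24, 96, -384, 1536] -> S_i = 6*-4^i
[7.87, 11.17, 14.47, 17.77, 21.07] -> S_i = 7.87 + 3.30*i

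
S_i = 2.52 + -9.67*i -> [2.52, -7.15, -16.82, -26.49, -36.16]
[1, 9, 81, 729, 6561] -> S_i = 1*9^i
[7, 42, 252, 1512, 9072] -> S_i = 7*6^i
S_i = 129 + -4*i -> [129, 125, 121, 117, 113]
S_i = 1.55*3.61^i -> [1.55, 5.6, 20.2, 72.92, 263.25]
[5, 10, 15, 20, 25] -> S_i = 5 + 5*i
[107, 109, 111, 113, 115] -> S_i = 107 + 2*i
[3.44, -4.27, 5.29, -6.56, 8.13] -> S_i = 3.44*(-1.24)^i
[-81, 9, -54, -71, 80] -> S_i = Random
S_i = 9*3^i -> [9, 27, 81, 243, 729]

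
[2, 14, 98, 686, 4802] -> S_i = 2*7^i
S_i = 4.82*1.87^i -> [4.82, 9.01, 16.86, 31.52, 58.94]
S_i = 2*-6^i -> [2, -12, 72, -432, 2592]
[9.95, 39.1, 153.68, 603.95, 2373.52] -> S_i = 9.95*3.93^i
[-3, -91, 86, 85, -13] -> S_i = Random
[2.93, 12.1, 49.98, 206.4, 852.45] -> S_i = 2.93*4.13^i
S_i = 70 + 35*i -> [70, 105, 140, 175, 210]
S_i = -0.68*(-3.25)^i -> [-0.68, 2.21, -7.18, 23.34, -75.87]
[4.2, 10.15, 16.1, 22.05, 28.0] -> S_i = 4.20 + 5.95*i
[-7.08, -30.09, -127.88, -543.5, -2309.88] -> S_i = -7.08*4.25^i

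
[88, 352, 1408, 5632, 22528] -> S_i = 88*4^i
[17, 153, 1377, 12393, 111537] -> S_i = 17*9^i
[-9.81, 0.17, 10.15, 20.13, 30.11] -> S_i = -9.81 + 9.98*i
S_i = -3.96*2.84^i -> [-3.96, -11.25, -31.94, -90.71, -257.61]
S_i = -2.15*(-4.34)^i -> [-2.15, 9.33, -40.5, 175.75, -762.78]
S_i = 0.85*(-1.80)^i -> [0.85, -1.53, 2.75, -4.96, 8.92]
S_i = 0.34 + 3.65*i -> [0.34, 3.99, 7.64, 11.29, 14.94]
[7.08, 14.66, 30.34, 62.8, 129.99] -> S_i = 7.08*2.07^i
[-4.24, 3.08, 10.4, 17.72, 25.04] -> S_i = -4.24 + 7.32*i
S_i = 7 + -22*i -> [7, -15, -37, -59, -81]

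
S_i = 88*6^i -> [88, 528, 3168, 19008, 114048]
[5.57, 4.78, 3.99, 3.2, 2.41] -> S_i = 5.57 + -0.79*i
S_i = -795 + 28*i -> [-795, -767, -739, -711, -683]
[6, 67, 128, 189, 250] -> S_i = 6 + 61*i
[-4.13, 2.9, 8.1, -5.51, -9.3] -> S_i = Random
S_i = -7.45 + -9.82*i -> [-7.45, -17.27, -27.09, -36.91, -46.73]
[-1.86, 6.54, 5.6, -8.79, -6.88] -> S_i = Random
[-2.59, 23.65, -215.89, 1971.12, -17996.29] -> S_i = -2.59*(-9.13)^i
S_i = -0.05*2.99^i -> [-0.05, -0.15, -0.45, -1.34, -4.0]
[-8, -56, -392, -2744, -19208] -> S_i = -8*7^i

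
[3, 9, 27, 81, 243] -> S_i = 3*3^i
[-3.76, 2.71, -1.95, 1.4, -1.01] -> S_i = -3.76*(-0.72)^i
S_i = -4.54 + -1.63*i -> [-4.54, -6.17, -7.8, -9.43, -11.06]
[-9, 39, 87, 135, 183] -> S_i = -9 + 48*i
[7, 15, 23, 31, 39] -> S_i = 7 + 8*i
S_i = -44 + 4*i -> [-44, -40, -36, -32, -28]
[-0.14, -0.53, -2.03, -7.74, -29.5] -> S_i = -0.14*3.81^i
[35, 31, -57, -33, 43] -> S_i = Random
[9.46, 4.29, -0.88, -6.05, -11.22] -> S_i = 9.46 + -5.17*i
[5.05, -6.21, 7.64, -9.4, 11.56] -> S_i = 5.05*(-1.23)^i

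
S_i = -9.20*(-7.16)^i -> [-9.2, 65.87, -471.64, 3376.97, -24179.09]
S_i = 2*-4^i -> [2, -8, 32, -128, 512]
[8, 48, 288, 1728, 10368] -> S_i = 8*6^i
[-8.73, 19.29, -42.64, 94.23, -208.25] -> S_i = -8.73*(-2.21)^i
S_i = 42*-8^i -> [42, -336, 2688, -21504, 172032]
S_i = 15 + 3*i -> [15, 18, 21, 24, 27]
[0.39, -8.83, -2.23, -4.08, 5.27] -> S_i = Random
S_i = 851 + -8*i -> [851, 843, 835, 827, 819]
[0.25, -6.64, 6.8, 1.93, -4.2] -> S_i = Random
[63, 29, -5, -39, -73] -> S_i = 63 + -34*i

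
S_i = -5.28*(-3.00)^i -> [-5.28, 15.84, -47.52, 142.56, -427.68]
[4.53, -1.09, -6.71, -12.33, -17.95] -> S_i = 4.53 + -5.62*i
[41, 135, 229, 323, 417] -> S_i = 41 + 94*i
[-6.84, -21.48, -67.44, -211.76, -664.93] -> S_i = -6.84*3.14^i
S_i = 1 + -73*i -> [1, -72, -145, -218, -291]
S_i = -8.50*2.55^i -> [-8.5, -21.67, -55.27, -140.94, -359.4]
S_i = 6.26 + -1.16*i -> [6.26, 5.1, 3.94, 2.78, 1.62]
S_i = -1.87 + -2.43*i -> [-1.87, -4.3, -6.73, -9.16, -11.59]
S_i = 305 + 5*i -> [305, 310, 315, 320, 325]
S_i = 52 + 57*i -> [52, 109, 166, 223, 280]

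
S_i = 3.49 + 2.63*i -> [3.49, 6.12, 8.75, 11.38, 14.01]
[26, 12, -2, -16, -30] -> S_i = 26 + -14*i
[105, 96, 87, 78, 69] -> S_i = 105 + -9*i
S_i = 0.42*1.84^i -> [0.42, 0.77, 1.42, 2.62, 4.81]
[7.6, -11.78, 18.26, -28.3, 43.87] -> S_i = 7.60*(-1.55)^i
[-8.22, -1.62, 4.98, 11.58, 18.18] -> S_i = -8.22 + 6.60*i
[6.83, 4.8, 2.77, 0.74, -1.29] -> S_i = 6.83 + -2.03*i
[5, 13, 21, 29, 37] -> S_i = 5 + 8*i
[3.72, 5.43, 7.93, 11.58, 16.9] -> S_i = 3.72*1.46^i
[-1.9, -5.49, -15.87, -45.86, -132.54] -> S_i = -1.90*2.89^i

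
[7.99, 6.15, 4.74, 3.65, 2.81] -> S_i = 7.99*0.77^i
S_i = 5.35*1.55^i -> [5.35, 8.29, 12.85, 19.92, 30.88]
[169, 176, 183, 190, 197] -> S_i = 169 + 7*i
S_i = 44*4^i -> [44, 176, 704, 2816, 11264]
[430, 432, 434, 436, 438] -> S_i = 430 + 2*i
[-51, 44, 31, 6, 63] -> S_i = Random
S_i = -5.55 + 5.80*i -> [-5.55, 0.25, 6.05, 11.85, 17.65]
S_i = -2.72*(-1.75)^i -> [-2.72, 4.76, -8.33, 14.58, -25.51]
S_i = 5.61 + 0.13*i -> [5.61, 5.74, 5.87, 6.0, 6.13]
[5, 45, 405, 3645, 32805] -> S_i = 5*9^i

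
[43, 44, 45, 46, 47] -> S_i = 43 + 1*i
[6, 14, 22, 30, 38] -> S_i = 6 + 8*i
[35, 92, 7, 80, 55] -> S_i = Random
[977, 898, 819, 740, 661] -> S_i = 977 + -79*i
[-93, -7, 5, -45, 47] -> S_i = Random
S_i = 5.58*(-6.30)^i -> [5.58, -35.15, 221.47, -1395.26, 8790.15]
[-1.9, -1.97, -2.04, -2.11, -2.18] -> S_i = -1.90 + -0.07*i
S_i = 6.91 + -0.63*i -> [6.91, 6.28, 5.65, 5.02, 4.39]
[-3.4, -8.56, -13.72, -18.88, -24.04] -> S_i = -3.40 + -5.16*i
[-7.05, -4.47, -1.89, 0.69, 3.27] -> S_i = -7.05 + 2.58*i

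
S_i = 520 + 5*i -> [520, 525, 530, 535, 540]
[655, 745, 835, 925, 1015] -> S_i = 655 + 90*i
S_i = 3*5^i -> [3, 15, 75, 375, 1875]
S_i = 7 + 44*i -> [7, 51, 95, 139, 183]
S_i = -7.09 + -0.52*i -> [-7.09, -7.61, -8.13, -8.65, -9.17]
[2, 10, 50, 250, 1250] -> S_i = 2*5^i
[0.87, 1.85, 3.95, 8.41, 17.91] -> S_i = 0.87*2.13^i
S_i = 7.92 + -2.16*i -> [7.92, 5.76, 3.6, 1.44, -0.72]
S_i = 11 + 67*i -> [11, 78, 145, 212, 279]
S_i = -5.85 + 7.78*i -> [-5.85, 1.93, 9.71, 17.49, 25.27]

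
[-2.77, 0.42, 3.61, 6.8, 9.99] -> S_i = -2.77 + 3.19*i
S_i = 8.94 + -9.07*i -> [8.94, -0.13, -9.2, -18.27, -27.34]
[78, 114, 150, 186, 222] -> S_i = 78 + 36*i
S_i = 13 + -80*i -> [13, -67, -147, -227, -307]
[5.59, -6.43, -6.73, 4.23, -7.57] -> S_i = Random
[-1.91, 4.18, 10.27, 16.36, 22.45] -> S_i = -1.91 + 6.09*i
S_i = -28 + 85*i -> [-28, 57, 142, 227, 312]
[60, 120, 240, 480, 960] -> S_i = 60*2^i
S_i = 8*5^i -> [8, 40, 200, 1000, 5000]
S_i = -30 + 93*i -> [-30, 63, 156, 249, 342]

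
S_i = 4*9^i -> [4, 36, 324, 2916, 26244]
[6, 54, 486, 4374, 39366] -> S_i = 6*9^i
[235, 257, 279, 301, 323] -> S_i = 235 + 22*i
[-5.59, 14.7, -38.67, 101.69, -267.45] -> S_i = -5.59*(-2.63)^i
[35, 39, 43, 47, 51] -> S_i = 35 + 4*i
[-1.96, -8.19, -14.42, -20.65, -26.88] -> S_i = -1.96 + -6.23*i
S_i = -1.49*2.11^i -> [-1.49, -3.14, -6.63, -14.0, -29.53]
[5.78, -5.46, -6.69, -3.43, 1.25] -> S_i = Random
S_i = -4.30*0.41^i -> [-4.3, -1.76, -0.72, -0.3, -0.12]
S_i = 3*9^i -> [3, 27, 243, 2187, 19683]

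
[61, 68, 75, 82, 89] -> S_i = 61 + 7*i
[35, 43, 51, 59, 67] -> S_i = 35 + 8*i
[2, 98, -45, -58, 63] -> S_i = Random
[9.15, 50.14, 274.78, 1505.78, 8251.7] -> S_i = 9.15*5.48^i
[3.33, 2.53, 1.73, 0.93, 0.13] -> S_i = 3.33 + -0.80*i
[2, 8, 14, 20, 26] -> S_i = 2 + 6*i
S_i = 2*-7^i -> [2, -14, 98, -686, 4802]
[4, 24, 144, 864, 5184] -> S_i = 4*6^i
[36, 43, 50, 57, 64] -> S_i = 36 + 7*i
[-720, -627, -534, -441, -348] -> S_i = -720 + 93*i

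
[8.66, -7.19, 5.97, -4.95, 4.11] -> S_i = 8.66*(-0.83)^i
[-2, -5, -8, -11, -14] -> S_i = -2 + -3*i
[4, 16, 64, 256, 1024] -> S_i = 4*4^i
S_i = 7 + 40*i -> [7, 47, 87, 127, 167]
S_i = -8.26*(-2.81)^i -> [-8.26, 23.21, -65.22, 183.27, -515.0]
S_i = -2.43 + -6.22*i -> [-2.43, -8.65, -14.87, -21.09, -27.31]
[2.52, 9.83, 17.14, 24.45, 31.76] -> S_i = 2.52 + 7.31*i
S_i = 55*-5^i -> [55, -275, 1375, -6875, 34375]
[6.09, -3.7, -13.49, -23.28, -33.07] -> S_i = 6.09 + -9.79*i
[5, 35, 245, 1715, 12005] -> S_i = 5*7^i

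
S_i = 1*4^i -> [1, 4, 16, 64, 256]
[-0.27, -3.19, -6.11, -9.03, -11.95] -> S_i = -0.27 + -2.92*i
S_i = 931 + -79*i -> [931, 852, 773, 694, 615]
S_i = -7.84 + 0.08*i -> [-7.84, -7.76, -7.68, -7.6, -7.52]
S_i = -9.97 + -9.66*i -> [-9.97, -19.63, -29.29, -38.95, -48.61]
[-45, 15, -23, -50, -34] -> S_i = Random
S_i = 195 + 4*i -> [195, 199, 203, 207, 211]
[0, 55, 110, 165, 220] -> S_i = 0 + 55*i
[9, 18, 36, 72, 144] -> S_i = 9*2^i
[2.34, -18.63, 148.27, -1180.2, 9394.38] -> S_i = 2.34*(-7.96)^i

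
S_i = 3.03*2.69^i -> [3.03, 8.15, 21.93, 58.98, 158.65]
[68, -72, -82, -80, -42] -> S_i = Random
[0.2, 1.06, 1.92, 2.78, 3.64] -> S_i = 0.20 + 0.86*i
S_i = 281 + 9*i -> [281, 290, 299, 308, 317]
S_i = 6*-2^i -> [6, -12, 24, -48, 96]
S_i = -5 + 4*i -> [-5, -1, 3, 7, 11]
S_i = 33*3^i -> [33, 99, 297, 891, 2673]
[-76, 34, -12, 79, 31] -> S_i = Random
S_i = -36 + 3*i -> [-36, -33, -30, -27, -24]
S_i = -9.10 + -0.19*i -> [-9.1, -9.29, -9.48, -9.67, -9.86]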